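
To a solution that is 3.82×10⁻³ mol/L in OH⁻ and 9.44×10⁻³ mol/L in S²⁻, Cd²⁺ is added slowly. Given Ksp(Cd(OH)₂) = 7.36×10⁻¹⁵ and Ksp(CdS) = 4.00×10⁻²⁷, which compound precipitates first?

Each salt precipitates once Q = Ksp for that salt.
For Cd(OH)₂: [Cd²⁺] = (Ksp/[OH⁻]^2) = 5.04×10⁻¹⁰ mol/L
For CdS: [Cd²⁺] = (Ksp/[S²⁻]) = 4.24×10⁻²⁵ mol/L
The smaller threshold [Cd²⁺] is reached first, so CdS precipitates first.

CdS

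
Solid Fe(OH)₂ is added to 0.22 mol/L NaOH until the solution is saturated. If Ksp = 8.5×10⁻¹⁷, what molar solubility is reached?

Fe(OH)₂(s) ⇌ Fe²⁺(aq) + 2 OH⁻(aq)
With OH⁻ already at 0.22 mol/L and s small, take [OH⁻] ≈ 0.22 mol/L and [Fe²⁺] = s.
Ksp = [Fe²⁺][OH⁻]^2 = s(0.22)^2
s = 8.5×10⁻¹⁷ / (0.22)^2 = 1.8×10⁻¹⁵
s = 1.8×10⁻¹⁵ mol/L

1.8×10⁻¹⁵ M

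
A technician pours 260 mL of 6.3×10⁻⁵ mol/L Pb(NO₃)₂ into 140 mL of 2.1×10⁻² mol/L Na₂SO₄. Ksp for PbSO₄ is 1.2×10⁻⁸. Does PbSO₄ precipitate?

After mixing, V = 260 mL + 140 mL = 400 mL.
[Pb²⁺] = (6.3×10⁻⁵)(260)/400 = 4.1×10⁻⁵ mol/L
[SO₄²⁻] = (2.1×10⁻²)(140)/400 = 7.4×10⁻³ mol/L
Q = [Pb²⁺][SO₄²⁻] = 3.0×10⁻⁷
Since Q (3.0×10⁻⁷) exceeds Ksp (1.2×10⁻⁸), PbSO₄ will precipitate.

Yes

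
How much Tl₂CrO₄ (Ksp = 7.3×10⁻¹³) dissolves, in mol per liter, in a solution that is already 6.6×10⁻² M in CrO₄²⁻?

1.7×10⁻⁶ M

Tl₂CrO₄(s) ⇌ 2 Tl⁺(aq) + CrO₄²⁻(aq)
Let s be the solubility of Tl₂CrO₄ here. The common ion gives [CrO₄²⁻] ≈ 6.6×10⁻² M, and [Tl⁺] = 2s.
Ksp = [Tl⁺]^2[CrO₄²⁻] = (2s)^2(6.6×10⁻²)
(2s)^2 = 7.3×10⁻¹³ / (6.6×10⁻²) = 1.1×10⁻¹¹
s = 1.7×10⁻⁶ M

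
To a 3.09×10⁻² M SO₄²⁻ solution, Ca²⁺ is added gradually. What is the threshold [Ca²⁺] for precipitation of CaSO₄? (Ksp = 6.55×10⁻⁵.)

Precipitation begins when Q = Ksp.
CaSO₄(s) ⇌ Ca²⁺(aq) + SO₄²⁻(aq)
Ksp = [Ca²⁺][SO₄²⁻] = [Ca²⁺](3.09×10⁻²)
[Ca²⁺] = 6.55×10⁻⁵ / (3.09×10⁻²) = 2.12×10⁻³
[Ca²⁺] = 2.12×10⁻³ M

2.12×10⁻³ M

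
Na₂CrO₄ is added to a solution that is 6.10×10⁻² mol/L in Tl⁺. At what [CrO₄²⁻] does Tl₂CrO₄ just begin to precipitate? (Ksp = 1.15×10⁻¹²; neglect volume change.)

3.09×10⁻¹⁰ M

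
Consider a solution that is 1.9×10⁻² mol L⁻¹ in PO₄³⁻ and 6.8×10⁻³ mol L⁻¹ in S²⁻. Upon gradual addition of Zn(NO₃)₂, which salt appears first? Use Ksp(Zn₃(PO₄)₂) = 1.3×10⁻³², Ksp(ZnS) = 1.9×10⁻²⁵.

A salt starts to precipitate once the ion product Q reaches its Ksp.
For Zn₃(PO₄)₂: [Zn²⁺] = (Ksp/[PO₄³⁻]^2)^(1/3) = 3.3×10⁻¹⁰ mol L⁻¹
For ZnS: [Zn²⁺] = (Ksp/[S²⁻]) = 2.8×10⁻²³ mol L⁻¹
ZnS requires the lower [Zn²⁺], so it precipitates first.

ZnS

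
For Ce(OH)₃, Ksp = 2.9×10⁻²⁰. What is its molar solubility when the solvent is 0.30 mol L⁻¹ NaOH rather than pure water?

Ce(OH)₃(s) ⇌ Ce³⁺(aq) + 3 OH⁻(aq)
The solution already contains OH⁻ at 0.30 mol L⁻¹. Let s be the molar solubility of Ce(OH)₃.
[OH⁻] ≈ 0.30 mol L⁻¹ (common ion dominates); [Ce³⁺] = s.
Ksp = [Ce³⁺][OH⁻]^3 = s(0.30)^3
s = 2.9×10⁻²⁰ / (0.30)^3 = 1.1×10⁻¹⁸
s = 1.1×10⁻¹⁸ mol L⁻¹

1.1×10⁻¹⁸ M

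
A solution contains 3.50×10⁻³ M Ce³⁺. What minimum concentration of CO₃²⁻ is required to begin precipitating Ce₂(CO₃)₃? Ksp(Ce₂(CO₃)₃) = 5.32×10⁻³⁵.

A salt starts to precipitate once the ion product Q reaches its Ksp.
Ce₂(CO₃)₃(s) ⇌ 2 Ce³⁺(aq) + 3 CO₃²⁻(aq)
Ksp = [Ce³⁺]^2[CO₃²⁻]^3 = [CO₃²⁻]^3(3.50×10⁻³)^2
[CO₃²⁻]^3 = 5.32×10⁻³⁵ / (3.50×10⁻³)^2 = 4.34×10⁻³⁰
[CO₃²⁻] = 1.63×10⁻¹⁰ M

1.63×10⁻¹⁰ M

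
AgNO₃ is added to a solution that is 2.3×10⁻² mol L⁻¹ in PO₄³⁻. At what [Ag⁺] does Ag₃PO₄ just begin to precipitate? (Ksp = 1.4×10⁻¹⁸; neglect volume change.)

3.9×10⁻⁶ M

Precipitation of each salt begins when its ion product equals Ksp.
Ag₃PO₄(s) ⇌ 3 Ag⁺(aq) + PO₄³⁻(aq)
Ksp = [Ag⁺]^3[PO₄³⁻] = [Ag⁺]^3(2.3×10⁻²)
[Ag⁺]^3 = 1.4×10⁻¹⁸ / (2.3×10⁻²) = 6.1×10⁻¹⁷
[Ag⁺] = 3.9×10⁻⁶ mol L⁻¹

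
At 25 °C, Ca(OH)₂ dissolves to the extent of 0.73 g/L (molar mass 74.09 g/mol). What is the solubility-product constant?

Ksp = 3.8×10⁻⁶

Convert to molarity: s = 0.73 / 74.09 = 9.853×10⁻³ mol/L
Ca(OH)₂(s) ⇌ Ca²⁺(aq) + 2 OH⁻(aq)
Let s be the molar solubility. Then [Ca²⁺] = s and [OH⁻] = 2s.
Ksp = [Ca²⁺][OH⁻]^2 = s · (2s)^2 = 4s^3
Ksp = 4 × (9.853×10⁻³)^3 = 3.8×10⁻⁶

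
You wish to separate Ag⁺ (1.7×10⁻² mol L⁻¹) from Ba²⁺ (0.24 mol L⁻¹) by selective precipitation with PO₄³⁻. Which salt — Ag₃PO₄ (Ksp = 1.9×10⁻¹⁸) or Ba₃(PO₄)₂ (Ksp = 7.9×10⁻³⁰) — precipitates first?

Ba₃(PO₄)₂

Precipitation of each salt begins when its ion product equals Ksp.
For Ag₃PO₄: [PO₄³⁻] = (Ksp/[Ag⁺]^3) = 3.9×10⁻¹³ mol L⁻¹
For Ba₃(PO₄)₂: [PO₄³⁻] = (Ksp/[Ba²⁺]^3)^(1/2) = 2.4×10⁻¹⁴ mol L⁻¹
Ba₃(PO₄)₂ requires the lower [PO₄³⁻], so it precipitates first.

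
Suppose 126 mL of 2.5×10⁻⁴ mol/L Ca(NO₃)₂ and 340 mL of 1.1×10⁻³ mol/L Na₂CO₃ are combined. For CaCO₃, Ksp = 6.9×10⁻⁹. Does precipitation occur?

Total volume after mixing = 126 + 340 = 466 mL.
[Ca²⁺] = (2.5×10⁻⁴)(126)/466 = 6.8×10⁻⁵ mol/L
[CO₃²⁻] = (1.1×10⁻³)(340)/466 = 8.0×10⁻⁴ mol/L
Q = [Ca²⁺][CO₃²⁻] = 5.4×10⁻⁸
Since Q (5.4×10⁻⁸) exceeds Ksp (6.9×10⁻⁹), CaCO₃ will precipitate.

Yes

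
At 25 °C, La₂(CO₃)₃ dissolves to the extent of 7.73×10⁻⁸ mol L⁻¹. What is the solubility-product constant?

Ksp = 2.98×10⁻³⁴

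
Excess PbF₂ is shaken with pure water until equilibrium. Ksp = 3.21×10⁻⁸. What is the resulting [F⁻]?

4.00×10⁻³ M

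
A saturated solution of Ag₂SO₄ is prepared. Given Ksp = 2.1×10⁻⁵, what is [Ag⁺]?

3.5×10⁻² M

Ag₂SO₄(s) ⇌ 2 Ag⁺(aq) + SO₄²⁻(aq)
For each mole of Ag₂SO₄ that dissolves per liter, [Ag⁺] = 2s and [SO₄²⁻] = s; let s denote this solubility.
Ksp = [Ag⁺]^2[SO₄²⁻] = (2s)^2 · s = 4s^3 = 2.1×10⁻⁵
s = 1.7×10⁻² mol L⁻¹
[Ag⁺] = 2s = 3.5×10⁻² mol L⁻¹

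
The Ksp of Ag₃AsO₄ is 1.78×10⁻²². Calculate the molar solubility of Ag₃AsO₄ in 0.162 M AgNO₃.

Ag₃AsO₄(s) ⇌ 3 Ag⁺(aq) + AsO₄³⁻(aq)
The solution already contains Ag⁺ at 0.162 M. Let s be the molar solubility of Ag₃AsO₄.
[Ag⁺] ≈ 0.162 M (common ion dominates); [AsO₄³⁻] = s.
Ksp = [Ag⁺]^3[AsO₄³⁻] = (0.162)^3s
s = 1.78×10⁻²² / (0.162)^3 = 4.19×10⁻²⁰
s = 4.19×10⁻²⁰ M

4.19×10⁻²⁰ M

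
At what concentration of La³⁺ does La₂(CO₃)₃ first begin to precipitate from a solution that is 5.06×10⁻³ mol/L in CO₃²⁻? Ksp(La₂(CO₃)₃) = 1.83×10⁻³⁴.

Precipitation begins when Q = Ksp.
La₂(CO₃)₃(s) ⇌ 2 La³⁺(aq) + 3 CO₃²⁻(aq)
Ksp = [La³⁺]^2[CO₃²⁻]^3 = [La³⁺]^2(5.06×10⁻³)^3
[La³⁺]^2 = 1.83×10⁻³⁴ / (5.06×10⁻³)^3 = 1.41×10⁻²⁷
[La³⁺] = 3.76×10⁻¹⁴ mol/L

3.76×10⁻¹⁴ M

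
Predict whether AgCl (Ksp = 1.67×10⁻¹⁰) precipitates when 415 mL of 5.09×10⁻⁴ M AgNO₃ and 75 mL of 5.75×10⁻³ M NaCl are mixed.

After mixing, V = 415 mL + 75 mL = 490 mL.
[Ag⁺] = (5.09×10⁻⁴)(415)/490 = 4.31×10⁻⁴ M
[Cl⁻] = (5.75×10⁻³)(75)/490 = 8.80×10⁻⁴ M
Q = [Ag⁺][Cl⁻] = 3.79×10⁻⁷
Because Q > Ksp (3.79×10⁻⁷ vs 1.67×10⁻¹⁰), a precipitate of AgCl forms.

Yes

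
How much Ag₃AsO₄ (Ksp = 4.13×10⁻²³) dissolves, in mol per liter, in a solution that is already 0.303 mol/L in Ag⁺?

1.48×10⁻²¹ M

Ag₃AsO₄(s) ⇌ 3 Ag⁺(aq) + AsO₄³⁻(aq)
Ag⁺ is already present at 0.303 mol/L. If s mol/L of Ag₃AsO₄ dissolves, [AsO₄³⁻] = s while [Ag⁺] ≈ 0.303 mol/L.
Ksp = [Ag⁺]^3[AsO₄³⁻] = (0.303)^3s
s = 4.13×10⁻²³ / (0.303)^3 = 1.48×10⁻²¹
s = 1.48×10⁻²¹ mol/L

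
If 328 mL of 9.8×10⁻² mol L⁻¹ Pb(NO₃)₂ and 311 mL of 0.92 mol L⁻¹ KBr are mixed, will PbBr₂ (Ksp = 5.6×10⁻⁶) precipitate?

Yes

After mixing, V = 328 mL + 311 mL = 639 mL.
[Pb²⁺] = (9.8×10⁻²)(328)/639 = 5.0×10⁻² mol L⁻¹
[Br⁻] = (0.92)(311)/639 = 0.45 mol L⁻¹
Q = [Pb²⁺][Br⁻]^2 = 1.0×10⁻²
Because Q > Ksp (1.0×10⁻² vs 5.6×10⁻⁶), a precipitate of PbBr₂ forms.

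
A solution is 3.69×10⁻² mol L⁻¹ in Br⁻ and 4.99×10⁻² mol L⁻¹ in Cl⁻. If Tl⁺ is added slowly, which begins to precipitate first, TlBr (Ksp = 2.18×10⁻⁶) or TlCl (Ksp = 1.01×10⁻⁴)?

Precipitation begins when Q = Ksp.
For TlBr: [Tl⁺] = (Ksp/[Br⁻]) = 5.91×10⁻⁵ mol L⁻¹
For TlCl: [Tl⁺] = (Ksp/[Cl⁻]) = 2.02×10⁻³ mol L⁻¹
Since TlBr needs less Tl⁺ to reach saturation, it precipitates first.

TlBr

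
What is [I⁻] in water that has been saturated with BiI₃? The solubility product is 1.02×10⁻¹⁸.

4.18×10⁻⁵ M

BiI₃(s) ⇌ Bi³⁺(aq) + 3 I⁻(aq)
Call the molar solubility s, so that [Bi³⁺] = s and [I⁻] = 3s.
Ksp = [Bi³⁺][I⁻]^3 = s · (3s)^3 = 27s^4 = 1.02×10⁻¹⁸
s = 1.39×10⁻⁵ mol/L
[I⁻] = 3s = 4.18×10⁻⁵ mol/L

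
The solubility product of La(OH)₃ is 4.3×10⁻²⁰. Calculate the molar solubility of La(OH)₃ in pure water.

6.3×10⁻⁶ M

La(OH)₃(s) ⇌ La³⁺(aq) + 3 OH⁻(aq)
Call the molar solubility s, so that [La³⁺] = s and [OH⁻] = 3s.
Ksp = [La³⁺][OH⁻]^3 = s · (3s)^3 = 27s^4
27s^4 = 4.3×10⁻²⁰  ⇒  s^4 = 1.6×10⁻²¹
s = (1.6×10⁻²¹)^(1/4) = 6.3×10⁻⁶ M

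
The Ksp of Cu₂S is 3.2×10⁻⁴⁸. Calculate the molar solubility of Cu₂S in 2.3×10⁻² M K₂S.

5.9×10⁻²⁴ M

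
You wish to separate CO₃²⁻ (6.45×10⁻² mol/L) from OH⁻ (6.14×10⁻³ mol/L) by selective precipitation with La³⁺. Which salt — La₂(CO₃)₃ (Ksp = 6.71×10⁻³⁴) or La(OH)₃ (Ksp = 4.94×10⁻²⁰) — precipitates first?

Precipitation of each salt begins when its ion product equals Ksp.
For La₂(CO₃)₃: [La³⁺] = (Ksp/[CO₃²⁻]^3)^(1/2) = 1.58×10⁻¹⁵ mol/L
For La(OH)₃: [La³⁺] = (Ksp/[OH⁻]^3) = 2.13×10⁻¹³ mol/L
La₂(CO₃)₃ requires the lower [La³⁺], so it precipitates first.

La₂(CO₃)₃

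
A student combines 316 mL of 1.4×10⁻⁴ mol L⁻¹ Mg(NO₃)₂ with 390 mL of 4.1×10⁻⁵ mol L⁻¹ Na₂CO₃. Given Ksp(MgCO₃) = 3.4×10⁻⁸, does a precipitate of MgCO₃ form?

After mixing, V = 316 mL + 390 mL = 706 mL.
[Mg²⁺] = (1.4×10⁻⁴)(316)/706 = 6.3×10⁻⁵ mol L⁻¹
[CO₃²⁻] = (4.1×10⁻⁵)(390)/706 = 2.3×10⁻⁵ mol L⁻¹
Q = [Mg²⁺][CO₃²⁻] = 1.4×10⁻⁹
Since Q (1.4×10⁻⁹) is less than Ksp (3.4×10⁻⁸), no MgCO₃ precipitates.

No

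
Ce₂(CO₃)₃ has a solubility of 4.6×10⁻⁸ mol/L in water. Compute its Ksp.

Ksp = 2.2×10⁻³⁵

Ce₂(CO₃)₃(s) ⇌ 2 Ce³⁺(aq) + 3 CO₃²⁻(aq)
With molar solubility s: [Ce³⁺] = 2s, [CO₃²⁻] = 3s.
Ksp = [Ce³⁺]^2[CO₃²⁻]^3 = (2s)^2 · (3s)^3 = 108s^5
Ksp = 108 × (4.6×10⁻⁸)^5 = 2.2×10⁻³⁵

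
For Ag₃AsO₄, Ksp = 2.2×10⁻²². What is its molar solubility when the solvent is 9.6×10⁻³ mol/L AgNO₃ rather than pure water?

Ag₃AsO₄(s) ⇌ 3 Ag⁺(aq) + AsO₄³⁻(aq)
Let s be the solubility of Ag₃AsO₄ here. The common ion gives [Ag⁺] ≈ 9.6×10⁻³ mol/L, and [AsO₄³⁻] = s.
Ksp = [Ag⁺]^3[AsO₄³⁻] = (9.6×10⁻³)^3s
s = 2.2×10⁻²² / (9.6×10⁻³)^3 = 2.5×10⁻¹⁶
s = 2.5×10⁻¹⁶ mol/L

2.5×10⁻¹⁶ M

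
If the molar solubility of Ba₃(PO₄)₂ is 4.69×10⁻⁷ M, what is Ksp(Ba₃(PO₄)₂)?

Ksp = 2.45×10⁻³⁰

Ba₃(PO₄)₂(s) ⇌ 3 Ba²⁺(aq) + 2 PO₄³⁻(aq)
With molar solubility s: [Ba²⁺] = 3s, [PO₄³⁻] = 2s.
Ksp = [Ba²⁺]^3[PO₄³⁻]^2 = (3s)^3 · (2s)^2 = 108s^5
Ksp = 108 × (4.69×10⁻⁷)^5 = 2.45×10⁻³⁰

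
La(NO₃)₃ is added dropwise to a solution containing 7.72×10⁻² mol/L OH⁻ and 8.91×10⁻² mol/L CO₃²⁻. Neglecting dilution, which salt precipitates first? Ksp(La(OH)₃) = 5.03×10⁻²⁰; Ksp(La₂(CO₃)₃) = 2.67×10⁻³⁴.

Each salt precipitates once Q = Ksp for that salt.
For La(OH)₃: [La³⁺] = (Ksp/[OH⁻]^3) = 1.09×10⁻¹⁶ mol/L
For La₂(CO₃)₃: [La³⁺] = (Ksp/[CO₃²⁻]^3)^(1/2) = 6.14×10⁻¹⁶ mol/L
Since La(OH)₃ needs less La³⁺ to reach saturation, it precipitates first.

La(OH)₃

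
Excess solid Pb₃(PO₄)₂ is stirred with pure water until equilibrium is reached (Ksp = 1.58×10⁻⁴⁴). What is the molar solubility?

Pb₃(PO₄)₂(s) ⇌ 3 Pb²⁺(aq) + 2 PO₄³⁻(aq)
For each mole of Pb₃(PO₄)₂ that dissolves per liter, [Pb²⁺] = 3s and [PO₄³⁻] = 2s; let s denote this solubility.
Ksp = [Pb²⁺]^3[PO₄³⁻]^2 = (3s)^3 · (2s)^2 = 108s^5
108s^5 = 1.58×10⁻⁴⁴  ⇒  s^5 = 1.46×10⁻⁴⁶
Taking the 5th root, s = 6.81×10⁻¹⁰ M.

6.81×10⁻¹⁰ M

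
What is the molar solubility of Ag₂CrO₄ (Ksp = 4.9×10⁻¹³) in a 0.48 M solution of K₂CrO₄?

5.1×10⁻⁷ M

Ag₂CrO₄(s) ⇌ 2 Ag⁺(aq) + CrO₄²⁻(aq)
With CrO₄²⁻ already at 0.48 M and s small, take [CrO₄²⁻] ≈ 0.48 M and [Ag⁺] = 2s.
Ksp = [Ag⁺]^2[CrO₄²⁻] = (2s)^2(0.48)
(2s)^2 = 4.9×10⁻¹³ / (0.48) = 1.0×10⁻¹²
s = 5.1×10⁻⁷ M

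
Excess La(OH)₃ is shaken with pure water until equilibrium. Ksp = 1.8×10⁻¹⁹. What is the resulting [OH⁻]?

2.7×10⁻⁵ M

La(OH)₃(s) ⇌ La³⁺(aq) + 3 OH⁻(aq)
Call the molar solubility s, so that [La³⁺] = s and [OH⁻] = 3s.
Ksp = [La³⁺][OH⁻]^3 = s · (3s)^3 = 27s^4 = 1.8×10⁻¹⁹
s = 9.0×10⁻⁶ M
[OH⁻] = 3s = 2.7×10⁻⁵ M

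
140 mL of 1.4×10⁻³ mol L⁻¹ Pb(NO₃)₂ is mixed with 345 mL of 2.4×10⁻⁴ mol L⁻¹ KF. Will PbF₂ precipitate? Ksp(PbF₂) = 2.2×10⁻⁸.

No

The combined volume is 485 mL.
[Pb²⁺] = (1.4×10⁻³)(140)/485 = 4.0×10⁻⁴ mol L⁻¹
[F⁻] = (2.4×10⁻⁴)(345)/485 = 1.7×10⁻⁴ mol L⁻¹
Q = [Pb²⁺][F⁻]^2 = 1.2×10⁻¹¹
Q = 1.2×10⁻¹¹ < Ksp = 2.2×10⁻⁸, so the solution is unsaturated and no precipitate forms.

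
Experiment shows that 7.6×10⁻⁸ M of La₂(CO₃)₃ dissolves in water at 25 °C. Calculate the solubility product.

Ksp = 2.7×10⁻³⁴

La₂(CO₃)₃(s) ⇌ 2 La³⁺(aq) + 3 CO₃²⁻(aq)
Let s be the molar solubility. Then [La³⁺] = 2s and [CO₃²⁻] = 3s.
Ksp = [La³⁺]^2[CO₃²⁻]^3 = (2s)^2 · (3s)^3 = 108s^5
Ksp = 108 × (7.6×10⁻⁸)^5 = 2.7×10⁻³⁴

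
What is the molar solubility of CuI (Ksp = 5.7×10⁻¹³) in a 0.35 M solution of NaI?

1.6×10⁻¹² M

CuI(s) ⇌ Cu⁺(aq) + I⁻(aq)
I⁻ is already present at 0.35 M. If s mol/L of CuI dissolves, [Cu⁺] = s while [I⁻] ≈ 0.35 M.
Ksp = [Cu⁺][I⁻] = s(0.35)
s = 5.7×10⁻¹³ / (0.35) = 1.6×10⁻¹²
s = 1.6×10⁻¹² M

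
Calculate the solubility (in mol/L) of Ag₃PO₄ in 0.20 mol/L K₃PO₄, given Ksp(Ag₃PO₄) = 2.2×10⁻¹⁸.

Ag₃PO₄(s) ⇌ 3 Ag⁺(aq) + PO₄³⁻(aq)
PO₄³⁻ is already present at 0.20 mol/L. If s mol/L of Ag₃PO₄ dissolves, [Ag⁺] = 3s while [PO₄³⁻] ≈ 0.20 mol/L.
Ksp = [Ag⁺]^3[PO₄³⁻] = (3s)^3(0.20)
(3s)^3 = 2.2×10⁻¹⁸ / (0.20) = 1.1×10⁻¹⁷
s = 7.4×10⁻⁷ mol/L

7.4×10⁻⁷ M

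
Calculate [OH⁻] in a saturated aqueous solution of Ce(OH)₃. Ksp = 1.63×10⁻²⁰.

1.49×10⁻⁵ M

Ce(OH)₃(s) ⇌ Ce³⁺(aq) + 3 OH⁻(aq)
With molar solubility s: [Ce³⁺] = s, [OH⁻] = 3s.
Ksp = [Ce³⁺][OH⁻]^3 = s · (3s)^3 = 27s^4 = 1.63×10⁻²⁰
s = 4.96×10⁻⁶ mol L⁻¹
[OH⁻] = 3s = 1.49×10⁻⁵ mol L⁻¹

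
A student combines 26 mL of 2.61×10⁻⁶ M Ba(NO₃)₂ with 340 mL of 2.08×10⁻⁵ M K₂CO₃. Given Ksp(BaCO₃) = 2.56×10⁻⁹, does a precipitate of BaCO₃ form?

No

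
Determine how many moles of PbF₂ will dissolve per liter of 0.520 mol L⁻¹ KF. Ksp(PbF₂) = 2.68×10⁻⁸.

9.91×10⁻⁸ M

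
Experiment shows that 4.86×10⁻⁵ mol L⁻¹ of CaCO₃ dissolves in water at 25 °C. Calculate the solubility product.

Ksp = 2.36×10⁻⁹

CaCO₃(s) ⇌ Ca²⁺(aq) + CO₃²⁻(aq)
With molar solubility s: [Ca²⁺] = s, [CO₃²⁻] = s.
Ksp = [Ca²⁺][CO₃²⁻] = s · s = s^2
Ksp = (4.86×10⁻⁵)^2 = 2.36×10⁻⁹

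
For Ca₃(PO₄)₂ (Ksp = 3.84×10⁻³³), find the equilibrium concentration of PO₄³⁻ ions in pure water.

Ca₃(PO₄)₂(s) ⇌ 3 Ca²⁺(aq) + 2 PO₄³⁻(aq)
If s mol/L of Ca₃(PO₄)₂ dissolves, [Ca²⁺] = 3s and [PO₄³⁻] = 2s.
Ksp = [Ca²⁺]^3[PO₄³⁻]^2 = (3s)^3 · (2s)^2 = 108s^5 = 3.84×10⁻³³
s = 1.29×10⁻⁷ mol/L
[PO₄³⁻] = 2s = 2.58×10⁻⁷ mol/L

2.58×10⁻⁷ M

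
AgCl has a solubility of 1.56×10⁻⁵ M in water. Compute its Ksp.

Ksp = 2.43×10⁻¹⁰

AgCl(s) ⇌ Ag⁺(aq) + Cl⁻(aq)
Call the molar solubility s, so that [Ag⁺] = s and [Cl⁻] = s.
Ksp = [Ag⁺][Cl⁻] = s · s = s^2
Ksp = (1.56×10⁻⁵)^2 = 2.43×10⁻¹⁰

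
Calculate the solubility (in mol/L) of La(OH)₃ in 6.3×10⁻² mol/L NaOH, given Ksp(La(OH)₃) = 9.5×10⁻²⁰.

La(OH)₃(s) ⇌ La³⁺(aq) + 3 OH⁻(aq)
With OH⁻ already at 6.3×10⁻² mol/L and s small, take [OH⁻] ≈ 6.3×10⁻² mol/L and [La³⁺] = s.
Ksp = [La³⁺][OH⁻]^3 = s(6.3×10⁻²)^3
s = 9.5×10⁻²⁰ / (6.3×10⁻²)^3 = 3.8×10⁻¹⁶
s = 3.8×10⁻¹⁶ mol/L

3.8×10⁻¹⁶ M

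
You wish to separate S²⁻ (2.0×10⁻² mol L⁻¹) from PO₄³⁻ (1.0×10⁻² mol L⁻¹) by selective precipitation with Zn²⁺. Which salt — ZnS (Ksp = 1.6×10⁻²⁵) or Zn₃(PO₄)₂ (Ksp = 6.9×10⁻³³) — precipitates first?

ZnS

A salt starts to precipitate once the ion product Q reaches its Ksp.
For ZnS: [Zn²⁺] = (Ksp/[S²⁻]) = 8.0×10⁻²⁴ mol L⁻¹
For Zn₃(PO₄)₂: [Zn²⁺] = (Ksp/[PO₄³⁻]^2)^(1/3) = 4.1×10⁻¹⁰ mol L⁻¹
The smaller threshold [Zn²⁺] is reached first, so ZnS precipitates first.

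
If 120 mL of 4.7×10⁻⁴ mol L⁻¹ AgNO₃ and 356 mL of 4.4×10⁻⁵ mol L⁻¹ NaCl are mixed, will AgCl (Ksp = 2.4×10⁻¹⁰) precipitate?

After mixing, V = 120 mL + 356 mL = 476 mL.
[Ag⁺] = (4.7×10⁻⁴)(120)/476 = 1.2×10⁻⁴ mol L⁻¹
[Cl⁻] = (4.4×10⁻⁵)(356)/476 = 3.3×10⁻⁵ mol L⁻¹
Q = [Ag⁺][Cl⁻] = 3.9×10⁻⁹
Q = 3.9×10⁻⁹ > Ksp = 2.4×10⁻¹⁰, so the solution is supersaturated and AgCl precipitates.

Yes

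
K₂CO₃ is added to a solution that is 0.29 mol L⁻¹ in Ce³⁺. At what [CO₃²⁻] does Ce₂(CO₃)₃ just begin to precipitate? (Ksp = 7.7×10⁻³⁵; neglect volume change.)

Each salt precipitates once Q = Ksp for that salt.
Ce₂(CO₃)₃(s) ⇌ 2 Ce³⁺(aq) + 3 CO₃²⁻(aq)
Ksp = [Ce³⁺]^2[CO₃²⁻]^3 = [CO₃²⁻]^3(0.29)^2
[CO₃²⁻]^3 = 7.7×10⁻³⁵ / (0.29)^2 = 9.2×10⁻³⁴
[CO₃²⁻] = 9.7×10⁻¹² mol L⁻¹

9.7×10⁻¹² M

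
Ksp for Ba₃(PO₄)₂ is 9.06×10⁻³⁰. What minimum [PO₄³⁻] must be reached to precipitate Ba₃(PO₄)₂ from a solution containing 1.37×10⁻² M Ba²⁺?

1.88×10⁻¹² M

Precipitation of each salt begins when its ion product equals Ksp.
Ba₃(PO₄)₂(s) ⇌ 3 Ba²⁺(aq) + 2 PO₄³⁻(aq)
Ksp = [Ba²⁺]^3[PO₄³⁻]^2 = [PO₄³⁻]^2(1.37×10⁻²)^3
[PO₄³⁻]^2 = 9.06×10⁻³⁰ / (1.37×10⁻²)^3 = 3.52×10⁻²⁴
[PO₄³⁻] = 1.88×10⁻¹² M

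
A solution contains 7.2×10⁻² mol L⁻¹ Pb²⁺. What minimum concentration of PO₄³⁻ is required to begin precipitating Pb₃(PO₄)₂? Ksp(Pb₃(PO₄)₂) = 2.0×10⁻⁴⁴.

7.3×10⁻²¹ M

Precipitation begins when Q = Ksp.
Pb₃(PO₄)₂(s) ⇌ 3 Pb²⁺(aq) + 2 PO₄³⁻(aq)
Ksp = [Pb²⁺]^3[PO₄³⁻]^2 = [PO₄³⁻]^2(7.2×10⁻²)^3
[PO₄³⁻]^2 = 2.0×10⁻⁴⁴ / (7.2×10⁻²)^3 = 5.4×10⁻⁴¹
[PO₄³⁻] = 7.3×10⁻²¹ mol L⁻¹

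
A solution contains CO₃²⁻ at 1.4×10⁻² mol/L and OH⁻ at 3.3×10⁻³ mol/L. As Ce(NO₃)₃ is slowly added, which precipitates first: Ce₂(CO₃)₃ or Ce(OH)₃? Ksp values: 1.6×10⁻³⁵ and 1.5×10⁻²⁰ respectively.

The threshold for precipitation is Q = Ksp.
For Ce₂(CO₃)₃: [Ce³⁺] = (Ksp/[CO₃²⁻]^3)^(1/2) = 2.4×10⁻¹⁵ mol/L
For Ce(OH)₃: [Ce³⁺] = (Ksp/[OH⁻]^3) = 4.2×10⁻¹³ mol/L
Ce₂(CO₃)₃ requires the lower [Ce³⁺], so it precipitates first.

Ce₂(CO₃)₃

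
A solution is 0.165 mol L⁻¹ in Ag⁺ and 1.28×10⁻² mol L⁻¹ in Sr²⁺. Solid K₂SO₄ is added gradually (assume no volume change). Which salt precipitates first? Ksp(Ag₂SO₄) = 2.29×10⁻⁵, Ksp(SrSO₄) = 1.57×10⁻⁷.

SrSO₄

A salt starts to precipitate once the ion product Q reaches its Ksp.
For Ag₂SO₄: [SO₄²⁻] = (Ksp/[Ag⁺]^2) = 8.41×10⁻⁴ mol L⁻¹
For SrSO₄: [SO₄²⁻] = (Ksp/[Sr²⁺]) = 1.23×10⁻⁵ mol L⁻¹
Since SrSO₄ needs less SO₄²⁻ to reach saturation, it precipitates first.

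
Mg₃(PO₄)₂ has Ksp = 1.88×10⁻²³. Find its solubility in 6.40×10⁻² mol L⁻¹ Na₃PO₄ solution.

Mg₃(PO₄)₂(s) ⇌ 3 Mg²⁺(aq) + 2 PO₄³⁻(aq)
PO₄³⁻ is already present at 6.40×10⁻² mol L⁻¹. If s mol/L of Mg₃(PO₄)₂ dissolves, [Mg²⁺] = 3s while [PO₄³⁻] ≈ 6.40×10⁻² mol L⁻¹.
Ksp = [Mg²⁺]^3[PO₄³⁻]^2 = (3s)^3(6.40×10⁻²)^2
(3s)^3 = 1.88×10⁻²³ / (6.40×10⁻²)^2 = 4.59×10⁻²¹
s = 5.54×10⁻⁸ mol L⁻¹

5.54×10⁻⁸ M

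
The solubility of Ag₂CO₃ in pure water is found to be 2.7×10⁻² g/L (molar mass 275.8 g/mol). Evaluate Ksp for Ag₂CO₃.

Convert to molarity: s = 2.7×10⁻² / 275.8 = 9.790×10⁻⁵ mol/L
Ag₂CO₃(s) ⇌ 2 Ag⁺(aq) + CO₃²⁻(aq)
For each mole of Ag₂CO₃ that dissolves per liter, [Ag⁺] = 2s and [CO₃²⁻] = s; let s denote this solubility.
Ksp = [Ag⁺]^2[CO₃²⁻] = (2s)^2 · s = 4s^3
Ksp = 4 × (9.790×10⁻⁵)^3 = 3.8×10⁻¹²

Ksp = 3.8×10⁻¹²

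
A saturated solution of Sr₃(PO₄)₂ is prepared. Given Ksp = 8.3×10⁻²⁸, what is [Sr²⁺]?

Sr₃(PO₄)₂(s) ⇌ 3 Sr²⁺(aq) + 2 PO₄³⁻(aq)
With molar solubility s: [Sr²⁺] = 3s, [PO₄³⁻] = 2s.
Ksp = [Sr²⁺]^3[PO₄³⁻]^2 = (3s)^3 · (2s)^2 = 108s^5 = 8.3×10⁻²⁸
s = 1.5×10⁻⁶ mol/L
[Sr²⁺] = 3s = 4.5×10⁻⁶ mol/L

4.5×10⁻⁶ M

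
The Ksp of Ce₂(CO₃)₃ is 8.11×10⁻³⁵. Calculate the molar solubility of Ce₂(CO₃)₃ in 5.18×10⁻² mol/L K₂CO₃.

3.82×10⁻¹⁶ M

Ce₂(CO₃)₃(s) ⇌ 2 Ce³⁺(aq) + 3 CO₃²⁻(aq)
With CO₃²⁻ already at 5.18×10⁻² mol/L and s small, take [CO₃²⁻] ≈ 5.18×10⁻² mol/L and [Ce³⁺] = 2s.
Ksp = [Ce³⁺]^2[CO₃²⁻]^3 = (2s)^2(5.18×10⁻²)^3
(2s)^2 = 8.11×10⁻³⁵ / (5.18×10⁻²)^3 = 5.83×10⁻³¹
s = 3.82×10⁻¹⁶ mol/L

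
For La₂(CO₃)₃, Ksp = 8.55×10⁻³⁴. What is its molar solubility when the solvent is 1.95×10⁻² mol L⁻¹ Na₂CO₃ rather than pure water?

La₂(CO₃)₃(s) ⇌ 2 La³⁺(aq) + 3 CO₃²⁻(aq)
CO₃²⁻ is already present at 1.95×10⁻² mol L⁻¹. If s mol/L of La₂(CO₃)₃ dissolves, [La³⁺] = 2s while [CO₃²⁻] ≈ 1.95×10⁻² mol L⁻¹.
Ksp = [La³⁺]^2[CO₃²⁻]^3 = (2s)^2(1.95×10⁻²)^3
(2s)^2 = 8.55×10⁻³⁴ / (1.95×10⁻²)^3 = 1.15×10⁻²⁸
s = 5.37×10⁻¹⁵ mol L⁻¹

5.37×10⁻¹⁵ M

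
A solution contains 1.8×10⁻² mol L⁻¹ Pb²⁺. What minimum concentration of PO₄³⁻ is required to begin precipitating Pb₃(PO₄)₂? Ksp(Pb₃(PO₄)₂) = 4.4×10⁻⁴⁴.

Precipitation of each salt begins when its ion product equals Ksp.
Pb₃(PO₄)₂(s) ⇌ 3 Pb²⁺(aq) + 2 PO₄³⁻(aq)
Ksp = [Pb²⁺]^3[PO₄³⁻]^2 = [PO₄³⁻]^2(1.8×10⁻²)^3
[PO₄³⁻]^2 = 4.4×10⁻⁴⁴ / (1.8×10⁻²)^3 = 7.5×10⁻³⁹
[PO₄³⁻] = 8.7×10⁻²⁰ mol L⁻¹

8.7×10⁻²⁰ M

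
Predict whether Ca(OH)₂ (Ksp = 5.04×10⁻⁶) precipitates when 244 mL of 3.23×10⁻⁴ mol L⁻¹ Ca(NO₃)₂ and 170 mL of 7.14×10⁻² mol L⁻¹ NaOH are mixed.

After mixing, V = 244 mL + 170 mL = 414 mL.
[Ca²⁺] = (3.23×10⁻⁴)(244)/414 = 1.90×10⁻⁴ mol L⁻¹
[OH⁻] = (7.14×10⁻²)(170)/414 = 2.93×10⁻² mol L⁻¹
Q = [Ca²⁺][OH⁻]^2 = 1.64×10⁻⁷
Q < Ksp (1.64×10⁻⁷ vs 5.04×10⁻⁶); the solution remains unsaturated and no precipitate forms.

No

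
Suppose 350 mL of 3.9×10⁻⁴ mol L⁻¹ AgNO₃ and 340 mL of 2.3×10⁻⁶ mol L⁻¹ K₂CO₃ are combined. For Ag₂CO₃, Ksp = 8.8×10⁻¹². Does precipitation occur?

The combined volume is 690 mL.
[Ag⁺] = (3.9×10⁻⁴)(350)/690 = 2.0×10⁻⁴ mol L⁻¹
[CO₃²⁻] = (2.3×10⁻⁶)(340)/690 = 1.1×10⁻⁶ mol L⁻¹
Q = [Ag⁺]^2[CO₃²⁻] = 4.4×10⁻¹⁴
Q < Ksp (4.4×10⁻¹⁴ vs 8.8×10⁻¹²); the solution remains unsaturated and no precipitate forms.

No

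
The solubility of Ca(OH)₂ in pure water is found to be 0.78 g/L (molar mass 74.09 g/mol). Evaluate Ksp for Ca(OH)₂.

Ksp = 4.7×10⁻⁶

Molar solubility s = (0.78 g/L) / (74.09 g/mol) = 1.053×10⁻² mol/L
Ca(OH)₂(s) ⇌ Ca²⁺(aq) + 2 OH⁻(aq)
Let s be the molar solubility. Then [Ca²⁺] = s and [OH⁻] = 2s.
Ksp = [Ca²⁺][OH⁻]^2 = s · (2s)^2 = 4s^3
Ksp = 4 × (1.053×10⁻²)^3 = 4.7×10⁻⁶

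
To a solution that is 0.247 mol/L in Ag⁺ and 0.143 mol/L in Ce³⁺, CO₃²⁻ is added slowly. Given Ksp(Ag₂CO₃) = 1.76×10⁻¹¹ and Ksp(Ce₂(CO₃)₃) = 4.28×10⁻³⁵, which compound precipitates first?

A salt starts to precipitate once the ion product Q reaches its Ksp.
For Ag₂CO₃: [CO₃²⁻] = (Ksp/[Ag⁺]^2) = 2.88×10⁻¹⁰ mol/L
For Ce₂(CO₃)₃: [CO₃²⁻] = (Ksp/[Ce³⁺]^2)^(1/3) = 1.28×10⁻¹¹ mol/L
Ce₂(CO₃)₃ requires the lower [CO₃²⁻], so it precipitates first.

Ce₂(CO₃)₃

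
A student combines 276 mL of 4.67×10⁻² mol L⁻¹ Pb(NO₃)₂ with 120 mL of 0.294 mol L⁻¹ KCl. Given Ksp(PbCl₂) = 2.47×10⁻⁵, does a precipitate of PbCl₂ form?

Yes

After mixing, V = 276 mL + 120 mL = 396 mL.
[Pb²⁺] = (4.67×10⁻²)(276)/396 = 3.25×10⁻² mol L⁻¹
[Cl⁻] = (0.294)(120)/396 = 8.91×10⁻² mol L⁻¹
Q = [Pb²⁺][Cl⁻]^2 = 2.58×10⁻⁴
Because Q > Ksp (2.58×10⁻⁴ vs 2.47×10⁻⁵), a precipitate of PbCl₂ forms.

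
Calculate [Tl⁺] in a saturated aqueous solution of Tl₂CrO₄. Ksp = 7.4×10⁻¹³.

Tl₂CrO₄(s) ⇌ 2 Tl⁺(aq) + CrO₄²⁻(aq)
With molar solubility s: [Tl⁺] = 2s, [CrO₄²⁻] = s.
Ksp = [Tl⁺]^2[CrO₄²⁻] = (2s)^2 · s = 4s^3 = 7.4×10⁻¹³
s = 5.7×10⁻⁵ mol/L
[Tl⁺] = 2s = 1.1×10⁻⁴ mol/L

1.1×10⁻⁴ M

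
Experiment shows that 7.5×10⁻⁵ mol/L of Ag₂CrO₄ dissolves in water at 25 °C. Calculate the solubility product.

Ksp = 1.7×10⁻¹²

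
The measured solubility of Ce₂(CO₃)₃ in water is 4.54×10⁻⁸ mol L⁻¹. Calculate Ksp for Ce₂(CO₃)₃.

Ce₂(CO₃)₃(s) ⇌ 2 Ce³⁺(aq) + 3 CO₃²⁻(aq)
With molar solubility s: [Ce³⁺] = 2s, [CO₃²⁻] = 3s.
Ksp = [Ce³⁺]^2[CO₃²⁻]^3 = (2s)^2 · (3s)^3 = 108s^5
Ksp = 108 × (4.54×10⁻⁸)^5 = 2.08×10⁻³⁵

Ksp = 2.08×10⁻³⁵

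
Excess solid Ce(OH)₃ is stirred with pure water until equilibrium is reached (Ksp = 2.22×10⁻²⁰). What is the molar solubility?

5.35×10⁻⁶ M

Ce(OH)₃(s) ⇌ Ce³⁺(aq) + 3 OH⁻(aq)
For each mole of Ce(OH)₃ that dissolves per liter, [Ce³⁺] = s and [OH⁻] = 3s; let s denote this solubility.
Ksp = [Ce³⁺][OH⁻]^3 = s · (3s)^3 = 27s^4
27s^4 = 2.22×10⁻²⁰  ⇒  s^4 = 8.22×10⁻²²
s = (8.22×10⁻²²)^(1/4) = 5.35×10⁻⁶ mol/L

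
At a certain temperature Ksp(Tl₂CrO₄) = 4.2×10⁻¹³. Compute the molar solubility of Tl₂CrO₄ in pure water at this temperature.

4.7×10⁻⁵ M

Tl₂CrO₄(s) ⇌ 2 Tl⁺(aq) + CrO₄²⁻(aq)
For each mole of Tl₂CrO₄ that dissolves per liter, [Tl⁺] = 2s and [CrO₄²⁻] = s; let s denote this solubility.
Ksp = [Tl⁺]^2[CrO₄²⁻] = (2s)^2 · s = 4s^3
4s^3 = 4.2×10⁻¹³  ⇒  s^3 = 1.1×10⁻¹³
s = 4.7×10⁻⁵ mol/L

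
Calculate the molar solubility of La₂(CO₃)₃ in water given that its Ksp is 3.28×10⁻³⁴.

7.88×10⁻⁸ M

La₂(CO₃)₃(s) ⇌ 2 La³⁺(aq) + 3 CO₃²⁻(aq)
For each mole of La₂(CO₃)₃ that dissolves per liter, [La³⁺] = 2s and [CO₃²⁻] = 3s; let s denote this solubility.
Ksp = [La³⁺]^2[CO₃²⁻]^3 = (2s)^2 · (3s)^3 = 108s^5
108s^5 = 3.28×10⁻³⁴  ⇒  s^5 = 3.04×10⁻³⁶
s = 7.88×10⁻⁸ mol/L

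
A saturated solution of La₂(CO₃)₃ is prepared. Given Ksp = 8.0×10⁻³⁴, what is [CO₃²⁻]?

2.8×10⁻⁷ M

La₂(CO₃)₃(s) ⇌ 2 La³⁺(aq) + 3 CO₃²⁻(aq)
If s mol/L of La₂(CO₃)₃ dissolves, [La³⁺] = 2s and [CO₃²⁻] = 3s.
Ksp = [La³⁺]^2[CO₃²⁻]^3 = (2s)^2 · (3s)^3 = 108s^5 = 8.0×10⁻³⁴
s = 9.4×10⁻⁸ mol/L
[CO₃²⁻] = 3s = 2.8×10⁻⁷ mol/L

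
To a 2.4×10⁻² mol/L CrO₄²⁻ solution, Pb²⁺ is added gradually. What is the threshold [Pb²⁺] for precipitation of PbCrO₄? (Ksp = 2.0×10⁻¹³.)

8.3×10⁻¹² M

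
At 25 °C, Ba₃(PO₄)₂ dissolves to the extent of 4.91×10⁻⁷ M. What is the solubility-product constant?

Ksp = 3.08×10⁻³⁰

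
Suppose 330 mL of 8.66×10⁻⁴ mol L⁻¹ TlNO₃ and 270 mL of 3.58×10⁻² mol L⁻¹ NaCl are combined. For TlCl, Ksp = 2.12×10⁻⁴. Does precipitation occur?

No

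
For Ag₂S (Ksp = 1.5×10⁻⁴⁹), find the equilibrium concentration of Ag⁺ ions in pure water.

6.7×10⁻¹⁷ M

Ag₂S(s) ⇌ 2 Ag⁺(aq) + S²⁻(aq)
Let s be the molar solubility. Then [Ag⁺] = 2s and [S²⁻] = s.
Ksp = [Ag⁺]^2[S²⁻] = (2s)^2 · s = 4s^3 = 1.5×10⁻⁴⁹
s = 3.3×10⁻¹⁷ mol/L
[Ag⁺] = 2s = 6.7×10⁻¹⁷ mol/L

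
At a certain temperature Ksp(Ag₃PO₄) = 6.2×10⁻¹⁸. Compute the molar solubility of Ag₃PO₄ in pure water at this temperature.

2.2×10⁻⁵ M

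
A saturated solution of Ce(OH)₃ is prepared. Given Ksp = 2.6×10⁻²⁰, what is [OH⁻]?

1.7×10⁻⁵ M

Ce(OH)₃(s) ⇌ Ce³⁺(aq) + 3 OH⁻(aq)
For each mole of Ce(OH)₃ that dissolves per liter, [Ce³⁺] = s and [OH⁻] = 3s; let s denote this solubility.
Ksp = [Ce³⁺][OH⁻]^3 = s · (3s)^3 = 27s^4 = 2.6×10⁻²⁰
s = 5.6×10⁻⁶ M
[OH⁻] = 3s = 1.7×10⁻⁵ M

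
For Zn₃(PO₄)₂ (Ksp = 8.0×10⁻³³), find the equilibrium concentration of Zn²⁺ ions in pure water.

4.5×10⁻⁷ M

Zn₃(PO₄)₂(s) ⇌ 3 Zn²⁺(aq) + 2 PO₄³⁻(aq)
For each mole of Zn₃(PO₄)₂ that dissolves per liter, [Zn²⁺] = 3s and [PO₄³⁻] = 2s; let s denote this solubility.
Ksp = [Zn²⁺]^3[PO₄³⁻]^2 = (3s)^3 · (2s)^2 = 108s^5 = 8.0×10⁻³³
s = 1.5×10⁻⁷ mol L⁻¹
[Zn²⁺] = 3s = 4.5×10⁻⁷ mol L⁻¹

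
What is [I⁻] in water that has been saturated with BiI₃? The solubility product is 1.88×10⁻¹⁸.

BiI₃(s) ⇌ Bi³⁺(aq) + 3 I⁻(aq)
Call the molar solubility s, so that [Bi³⁺] = s and [I⁻] = 3s.
Ksp = [Bi³⁺][I⁻]^3 = s · (3s)^3 = 27s^4 = 1.88×10⁻¹⁸
s = 1.62×10⁻⁵ mol L⁻¹
[I⁻] = 3s = 4.87×10⁻⁵ mol L⁻¹

4.87×10⁻⁵ M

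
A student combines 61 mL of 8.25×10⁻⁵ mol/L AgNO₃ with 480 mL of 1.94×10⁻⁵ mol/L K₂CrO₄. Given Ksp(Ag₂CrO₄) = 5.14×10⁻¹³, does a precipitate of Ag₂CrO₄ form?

Total volume after mixing = 61 + 480 = 541 mL.
[Ag⁺] = (8.25×10⁻⁵)(61)/541 = 9.30×10⁻⁶ mol/L
[CrO₄²⁻] = (1.94×10⁻⁵)(480)/541 = 1.72×10⁻⁵ mol/L
Q = [Ag⁺]^2[CrO₄²⁻] = 1.49×10⁻¹⁵
Since Q (1.49×10⁻¹⁵) is less than Ksp (5.14×10⁻¹³), no Ag₂CrO₄ precipitates.

No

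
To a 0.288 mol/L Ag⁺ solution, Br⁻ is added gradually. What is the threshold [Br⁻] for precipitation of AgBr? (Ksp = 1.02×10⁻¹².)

Precipitation begins when Q = Ksp.
AgBr(s) ⇌ Ag⁺(aq) + Br⁻(aq)
Ksp = [Ag⁺][Br⁻] = [Br⁻](0.288)
[Br⁻] = 1.02×10⁻¹² / (0.288) = 3.54×10⁻¹²
[Br⁻] = 3.54×10⁻¹² mol/L

3.54×10⁻¹² M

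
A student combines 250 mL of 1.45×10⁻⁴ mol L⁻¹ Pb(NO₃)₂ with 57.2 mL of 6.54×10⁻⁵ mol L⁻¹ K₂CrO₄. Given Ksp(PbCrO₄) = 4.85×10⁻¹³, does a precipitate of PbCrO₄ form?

After mixing, V = 250 mL + 57.2 mL = 307.2 mL.
[Pb²⁺] = (1.45×10⁻⁴)(250)/307.2 = 1.18×10⁻⁴ mol L⁻¹
[CrO₄²⁻] = (6.54×10⁻⁵)(57.2)/307.2 = 1.22×10⁻⁵ mol L⁻¹
Q = [Pb²⁺][CrO₄²⁻] = 1.44×10⁻⁹
Since Q (1.44×10⁻⁹) exceeds Ksp (4.85×10⁻¹³), PbCrO₄ will precipitate.

Yes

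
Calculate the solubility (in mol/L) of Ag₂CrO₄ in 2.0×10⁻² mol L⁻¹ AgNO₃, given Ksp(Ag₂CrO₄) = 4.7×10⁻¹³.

Ag₂CrO₄(s) ⇌ 2 Ag⁺(aq) + CrO₄²⁻(aq)
Ag⁺ is already present at 2.0×10⁻² mol L⁻¹. If s mol/L of Ag₂CrO₄ dissolves, [CrO₄²⁻] = s while [Ag⁺] ≈ 2.0×10⁻² mol L⁻¹.
Ksp = [Ag⁺]^2[CrO₄²⁻] = (2.0×10⁻²)^2s
s = 4.7×10⁻¹³ / (2.0×10⁻²)^2 = 1.2×10⁻⁹
s = 1.2×10⁻⁹ mol L⁻¹

1.2×10⁻⁹ M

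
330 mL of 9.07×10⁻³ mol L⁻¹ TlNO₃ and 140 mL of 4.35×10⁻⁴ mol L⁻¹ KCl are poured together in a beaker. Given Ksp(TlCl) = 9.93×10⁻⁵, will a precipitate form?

The combined volume is 470 mL.
[Tl⁺] = (9.07×10⁻³)(330)/470 = 6.37×10⁻³ mol L⁻¹
[Cl⁻] = (4.35×10⁻⁴)(140)/470 = 1.30×10⁻⁴ mol L⁻¹
Q = [Tl⁺][Cl⁻] = 8.25×10⁻⁷
Q < Ksp (8.25×10⁻⁷ vs 9.93×10⁻⁵); the solution remains unsaturated and no precipitate forms.

No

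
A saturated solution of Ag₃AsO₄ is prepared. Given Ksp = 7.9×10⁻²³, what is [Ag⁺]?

Ag₃AsO₄(s) ⇌ 3 Ag⁺(aq) + AsO₄³⁻(aq)
Call the molar solubility s, so that [Ag⁺] = 3s and [AsO₄³⁻] = s.
Ksp = [Ag⁺]^3[AsO₄³⁻] = (3s)^3 · s = 27s^4 = 7.9×10⁻²³
s = 1.3×10⁻⁶ mol/L
[Ag⁺] = 3s = 3.9×10⁻⁶ mol/L

3.9×10⁻⁶ M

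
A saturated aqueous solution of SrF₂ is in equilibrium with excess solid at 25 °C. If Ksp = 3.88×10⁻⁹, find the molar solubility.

SrF₂(s) ⇌ Sr²⁺(aq) + 2 F⁻(aq)
For each mole of SrF₂ that dissolves per liter, [Sr²⁺] = s and [F⁻] = 2s; let s denote this solubility.
Ksp = [Sr²⁺][F⁻]^2 = s · (2s)^2 = 4s^3
4s^3 = 3.88×10⁻⁹  ⇒  s^3 = 9.70×10⁻¹⁰
s = (9.70×10⁻¹⁰)^(1/3) = 9.90×10⁻⁴ M

9.90×10⁻⁴ M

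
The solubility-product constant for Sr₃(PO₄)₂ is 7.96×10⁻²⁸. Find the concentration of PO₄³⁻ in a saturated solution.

2.98×10⁻⁶ M

Sr₃(PO₄)₂(s) ⇌ 3 Sr²⁺(aq) + 2 PO₄³⁻(aq)
If s mol/L of Sr₃(PO₄)₂ dissolves, [Sr²⁺] = 3s and [PO₄³⁻] = 2s.
Ksp = [Sr²⁺]^3[PO₄³⁻]^2 = (3s)^3 · (2s)^2 = 108s^5 = 7.96×10⁻²⁸
s = 1.49×10⁻⁶ mol/L
[PO₄³⁻] = 2s = 2.98×10⁻⁶ mol/L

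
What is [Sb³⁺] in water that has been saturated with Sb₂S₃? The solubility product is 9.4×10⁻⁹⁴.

Sb₂S₃(s) ⇌ 2 Sb³⁺(aq) + 3 S²⁻(aq)
Call the molar solubility s, so that [Sb³⁺] = 2s and [S²⁻] = 3s.
Ksp = [Sb³⁺]^2[S²⁻]^3 = (2s)^2 · (3s)^3 = 108s^5 = 9.4×10⁻⁹⁴
s = 9.7×10⁻²⁰ M
[Sb³⁺] = 2s = 1.9×10⁻¹⁹ M

1.9×10⁻¹⁹ M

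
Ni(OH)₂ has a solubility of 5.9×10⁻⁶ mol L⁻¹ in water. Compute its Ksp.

Ksp = 8.2×10⁻¹⁶

Ni(OH)₂(s) ⇌ Ni²⁺(aq) + 2 OH⁻(aq)
If s mol/L of Ni(OH)₂ dissolves, [Ni²⁺] = s and [OH⁻] = 2s.
Ksp = [Ni²⁺][OH⁻]^2 = s · (2s)^2 = 4s^3
Ksp = 4 × (5.9×10⁻⁶)^3 = 8.2×10⁻¹⁶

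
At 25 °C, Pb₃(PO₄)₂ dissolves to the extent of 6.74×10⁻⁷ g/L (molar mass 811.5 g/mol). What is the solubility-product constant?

Ksp = 4.27×10⁻⁴⁴

Convert to molarity: s = 6.74×10⁻⁷ / 811.5 = 8.3056×10⁻¹⁰ mol/L
Pb₃(PO₄)₂(s) ⇌ 3 Pb²⁺(aq) + 2 PO₄³⁻(aq)
Let s be the molar solubility. Then [Pb²⁺] = 3s and [PO₄³⁻] = 2s.
Ksp = [Pb²⁺]^3[PO₄³⁻]^2 = (3s)^3 · (2s)^2 = 108s^5
Ksp = 108 × (8.3056×10⁻¹⁰)^5 = 4.27×10⁻⁴⁴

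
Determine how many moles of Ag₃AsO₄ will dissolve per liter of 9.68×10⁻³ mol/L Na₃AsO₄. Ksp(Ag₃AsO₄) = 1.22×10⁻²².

7.76×10⁻⁸ M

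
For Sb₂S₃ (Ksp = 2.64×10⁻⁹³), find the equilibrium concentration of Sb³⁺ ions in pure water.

2.39×10⁻¹⁹ M

Sb₂S₃(s) ⇌ 2 Sb³⁺(aq) + 3 S²⁻(aq)
If s mol/L of Sb₂S₃ dissolves, [Sb³⁺] = 2s and [S²⁻] = 3s.
Ksp = [Sb³⁺]^2[S²⁻]^3 = (2s)^2 · (3s)^3 = 108s^5 = 2.64×10⁻⁹³
s = 1.20×10⁻¹⁹ mol L⁻¹
[Sb³⁺] = 2s = 2.39×10⁻¹⁹ mol L⁻¹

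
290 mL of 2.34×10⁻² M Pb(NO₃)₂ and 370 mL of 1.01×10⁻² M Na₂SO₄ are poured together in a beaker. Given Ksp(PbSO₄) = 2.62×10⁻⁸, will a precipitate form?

Yes

After mixing, V = 290 mL + 370 mL = 660 mL.
[Pb²⁺] = (2.34×10⁻²)(290)/660 = 1.03×10⁻² M
[SO₄²⁻] = (1.01×10⁻²)(370)/660 = 5.66×10⁻³ M
Q = [Pb²⁺][SO₄²⁻] = 5.82×10⁻⁵
Because Q > Ksp (5.82×10⁻⁵ vs 2.62×10⁻⁸), a precipitate of PbSO₄ forms.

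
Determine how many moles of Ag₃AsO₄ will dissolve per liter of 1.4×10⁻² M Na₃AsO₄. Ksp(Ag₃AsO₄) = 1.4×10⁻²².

Ag₃AsO₄(s) ⇌ 3 Ag⁺(aq) + AsO₄³⁻(aq)
Let s be the solubility of Ag₃AsO₄ here. The common ion gives [AsO₄³⁻] ≈ 1.4×10⁻² M, and [Ag⁺] = 3s.
Ksp = [Ag⁺]^3[AsO₄³⁻] = (3s)^3(1.4×10⁻²)
(3s)^3 = 1.4×10⁻²² / (1.4×10⁻²) = 1.0×10⁻²⁰
s = 7.2×10⁻⁸ M

7.2×10⁻⁸ M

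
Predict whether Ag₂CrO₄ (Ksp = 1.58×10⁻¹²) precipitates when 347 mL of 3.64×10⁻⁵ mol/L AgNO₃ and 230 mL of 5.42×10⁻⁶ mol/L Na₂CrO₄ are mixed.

After mixing, V = 347 mL + 230 mL = 577 mL.
[Ag⁺] = (3.64×10⁻⁵)(347)/577 = 2.19×10⁻⁵ mol/L
[CrO₄²⁻] = (5.42×10⁻⁶)(230)/577 = 2.16×10⁻⁶ mol/L
Q = [Ag⁺]^2[CrO₄²⁻] = 1.04×10⁻¹⁵
Q < Ksp (1.04×10⁻¹⁵ vs 1.58×10⁻¹²); the solution remains unsaturated and no precipitate forms.

No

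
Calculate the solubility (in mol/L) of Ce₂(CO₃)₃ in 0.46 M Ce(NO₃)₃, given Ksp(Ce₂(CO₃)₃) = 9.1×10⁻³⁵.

2.5×10⁻¹² M

Ce₂(CO₃)₃(s) ⇌ 2 Ce³⁺(aq) + 3 CO₃²⁻(aq)
Ce³⁺ is already present at 0.46 M. If s mol/L of Ce₂(CO₃)₃ dissolves, [CO₃²⁻] = 3s while [Ce³⁺] ≈ 0.46 M.
Ksp = [Ce³⁺]^2[CO₃²⁻]^3 = (0.46)^2(3s)^3
(3s)^3 = 9.1×10⁻³⁵ / (0.46)^2 = 4.3×10⁻³⁴
s = 2.5×10⁻¹² M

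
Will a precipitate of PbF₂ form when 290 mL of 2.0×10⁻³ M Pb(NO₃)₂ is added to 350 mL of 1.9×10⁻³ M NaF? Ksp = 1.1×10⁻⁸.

No

After mixing, V = 290 mL + 350 mL = 640 mL.
[Pb²⁺] = (2.0×10⁻³)(290)/640 = 9.1×10⁻⁴ M
[F⁻] = (1.9×10⁻³)(350)/640 = 1.0×10⁻³ M
Q = [Pb²⁺][F⁻]^2 = 9.8×10⁻¹⁰
Q < Ksp (9.8×10⁻¹⁰ vs 1.1×10⁻⁸); the solution remains unsaturated and no precipitate forms.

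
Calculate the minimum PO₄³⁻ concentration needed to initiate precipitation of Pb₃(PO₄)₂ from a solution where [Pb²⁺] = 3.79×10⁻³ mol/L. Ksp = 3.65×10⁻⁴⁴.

Precipitation begins when Q = Ksp.
Pb₃(PO₄)₂(s) ⇌ 3 Pb²⁺(aq) + 2 PO₄³⁻(aq)
Ksp = [Pb²⁺]^3[PO₄³⁻]^2 = [PO₄³⁻]^2(3.79×10⁻³)^3
[PO₄³⁻]^2 = 3.65×10⁻⁴⁴ / (3.79×10⁻³)^3 = 6.70×10⁻³⁷
[PO₄³⁻] = 8.19×10⁻¹⁹ mol/L

8.19×10⁻¹⁹ M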